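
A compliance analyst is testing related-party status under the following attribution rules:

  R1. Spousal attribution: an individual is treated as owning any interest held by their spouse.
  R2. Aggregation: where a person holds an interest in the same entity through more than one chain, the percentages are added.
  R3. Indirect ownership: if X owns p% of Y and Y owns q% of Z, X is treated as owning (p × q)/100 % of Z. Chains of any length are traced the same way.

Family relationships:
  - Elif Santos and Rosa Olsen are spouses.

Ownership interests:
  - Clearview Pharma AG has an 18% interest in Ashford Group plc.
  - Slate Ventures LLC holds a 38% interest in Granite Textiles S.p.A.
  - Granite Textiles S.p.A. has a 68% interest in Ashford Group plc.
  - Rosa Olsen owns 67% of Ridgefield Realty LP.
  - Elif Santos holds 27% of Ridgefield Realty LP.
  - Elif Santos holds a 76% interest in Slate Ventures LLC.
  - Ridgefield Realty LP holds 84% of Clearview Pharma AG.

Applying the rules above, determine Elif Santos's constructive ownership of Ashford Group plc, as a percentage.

33.8512%

By spousal attribution (R1), Elif Santos is treated as also owning Rosa Olsen's interest in Ridgefield Realty LP, giving 27% + 67% = 94%.
Chain via Ridgefield Realty LP → Clearview Pharma AG (R3): 94% × 84% × 18% = 14.2128% of Ashford Group plc.
Chain via Slate Ventures LLC → Granite Textiles S.p.A. (R3): 76% × 38% × 68% = 19.6384% of Ashford Group plc.
Aggregating (R2): 14.2128% + 19.6384% = 33.8512%.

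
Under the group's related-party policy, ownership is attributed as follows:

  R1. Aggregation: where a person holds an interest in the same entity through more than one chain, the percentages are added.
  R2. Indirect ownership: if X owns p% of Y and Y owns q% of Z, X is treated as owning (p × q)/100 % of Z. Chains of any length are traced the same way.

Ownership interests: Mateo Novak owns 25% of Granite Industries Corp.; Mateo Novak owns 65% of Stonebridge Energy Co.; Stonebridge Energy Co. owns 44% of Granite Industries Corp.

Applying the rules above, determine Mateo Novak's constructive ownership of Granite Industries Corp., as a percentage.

53.6%

Chain via Stonebridge Energy Co. (R2): 65% × 44% = 28.6% of Granite Industries Corp.
Direct interest in Granite Industries Corp: 25%.
Aggregating (R1): 28.6% + 25% = 53.6%.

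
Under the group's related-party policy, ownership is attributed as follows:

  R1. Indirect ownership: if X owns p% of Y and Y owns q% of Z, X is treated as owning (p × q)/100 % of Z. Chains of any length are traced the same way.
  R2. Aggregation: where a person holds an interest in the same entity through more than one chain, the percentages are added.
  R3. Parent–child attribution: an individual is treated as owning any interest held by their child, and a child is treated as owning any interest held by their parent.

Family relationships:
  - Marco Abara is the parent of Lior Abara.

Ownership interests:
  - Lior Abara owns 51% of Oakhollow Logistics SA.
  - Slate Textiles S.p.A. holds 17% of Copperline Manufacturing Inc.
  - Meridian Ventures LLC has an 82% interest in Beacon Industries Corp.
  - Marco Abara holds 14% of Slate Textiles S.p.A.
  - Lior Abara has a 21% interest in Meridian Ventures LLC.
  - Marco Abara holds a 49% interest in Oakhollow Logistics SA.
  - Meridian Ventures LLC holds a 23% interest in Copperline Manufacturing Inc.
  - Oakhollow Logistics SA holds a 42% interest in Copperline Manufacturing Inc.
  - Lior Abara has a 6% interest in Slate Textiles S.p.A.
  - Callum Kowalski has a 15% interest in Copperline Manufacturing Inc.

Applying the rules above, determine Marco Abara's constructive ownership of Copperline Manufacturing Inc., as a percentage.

50.23%

By parent–child attribution (R3), Marco Abara is treated as also owning Lior Abara's interest in Oakhollow Logistics SA, giving 49% + 51% = 100%.
By parent–child attribution (R3), Marco Abara is treated as also owning Lior Abara's interest in Slate Textiles S.p.A, giving 14% + 6% = 20%.
By parent–child attribution (R3), Marco Abara is treated as owning Lior Abara's 21% interest in Meridian Ventures LLC.
Chain via Oakhollow Logistics SA (R1): 100% × 42% = 42% of Copperline Manufacturing Inc.
Chain via Slate Textiles S.p.A. (R1): 20% × 17% = 3.4% of Copperline Manufacturing Inc.
Chain via Meridian Ventures LLC (R1): 21% × 23% = 4.83% of Copperline Manufacturing Inc.
Aggregating (R2): 42% + 3.4% + 4.83% = 50.23%.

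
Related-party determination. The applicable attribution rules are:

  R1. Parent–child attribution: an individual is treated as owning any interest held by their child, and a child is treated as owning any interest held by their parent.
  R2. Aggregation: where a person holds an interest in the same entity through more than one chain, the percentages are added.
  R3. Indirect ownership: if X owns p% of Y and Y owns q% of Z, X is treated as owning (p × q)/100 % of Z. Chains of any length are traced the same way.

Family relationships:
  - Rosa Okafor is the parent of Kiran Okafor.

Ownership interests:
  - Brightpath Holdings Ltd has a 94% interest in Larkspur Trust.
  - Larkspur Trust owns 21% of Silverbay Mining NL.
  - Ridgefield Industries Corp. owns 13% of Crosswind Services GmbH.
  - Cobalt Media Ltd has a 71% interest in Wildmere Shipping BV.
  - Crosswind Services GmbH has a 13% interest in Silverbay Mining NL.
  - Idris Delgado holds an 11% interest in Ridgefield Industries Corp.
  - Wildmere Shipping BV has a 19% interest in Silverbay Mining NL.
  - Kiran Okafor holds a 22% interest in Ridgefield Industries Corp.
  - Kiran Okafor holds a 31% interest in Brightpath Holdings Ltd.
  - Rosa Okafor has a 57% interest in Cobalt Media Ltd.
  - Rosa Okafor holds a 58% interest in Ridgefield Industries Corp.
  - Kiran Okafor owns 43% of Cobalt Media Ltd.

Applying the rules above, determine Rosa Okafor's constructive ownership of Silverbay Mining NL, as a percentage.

By parent–child attribution (R1), Rosa Okafor is treated as also owning Kiran Okafor's interest in Ridgefield Industries Corp, giving 58% + 22% = 80%.
By parent–child attribution (R1), Rosa Okafor is treated as also owning Kiran Okafor's interest in Cobalt Media Ltd, giving 57% + 43% = 100%.
By parent–child attribution (R1), Rosa Okafor is treated as owning Kiran Okafor's 31% interest in Brightpath Holdings Ltd.
Chain via Ridgefield Industries Corp. → Crosswind Services GmbH (R3): 80% × 13% × 13% = 1.352% of Silverbay Mining NL.
Chain via Cobalt Media Ltd → Wildmere Shipping BV (R3): 100% × 71% × 19% = 13.49% of Silverbay Mining NL.
Chain via Brightpath Holdings Ltd → Larkspur Trust (R3): 31% × 94% × 21% = 6.1194% of Silverbay Mining NL.
Aggregating (R2): 1.352% + 13.49% + 6.1194% = 20.9614%.

20.9614%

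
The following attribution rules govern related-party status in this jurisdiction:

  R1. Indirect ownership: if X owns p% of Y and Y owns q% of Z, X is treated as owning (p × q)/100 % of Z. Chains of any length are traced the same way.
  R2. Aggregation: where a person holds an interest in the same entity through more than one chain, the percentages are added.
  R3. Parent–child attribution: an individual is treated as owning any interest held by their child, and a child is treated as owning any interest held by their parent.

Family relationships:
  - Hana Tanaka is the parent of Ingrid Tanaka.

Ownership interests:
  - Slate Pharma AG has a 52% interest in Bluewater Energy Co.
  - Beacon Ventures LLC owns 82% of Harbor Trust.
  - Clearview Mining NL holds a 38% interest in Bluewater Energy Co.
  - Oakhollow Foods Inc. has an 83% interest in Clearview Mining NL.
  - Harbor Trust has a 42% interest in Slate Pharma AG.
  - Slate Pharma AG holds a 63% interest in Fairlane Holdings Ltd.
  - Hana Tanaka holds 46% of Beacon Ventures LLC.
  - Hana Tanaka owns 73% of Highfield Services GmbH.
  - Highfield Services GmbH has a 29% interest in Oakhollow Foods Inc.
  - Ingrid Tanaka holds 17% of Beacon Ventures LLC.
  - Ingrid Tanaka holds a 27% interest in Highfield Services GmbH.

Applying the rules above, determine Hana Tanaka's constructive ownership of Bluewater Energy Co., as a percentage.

By parent–child attribution (R3), Hana Tanaka is treated as also owning Ingrid Tanaka's interest in Highfield Services GmbH, giving 73% + 27% = 100%.
By parent–child attribution (R3), Hana Tanaka is treated as also owning Ingrid Tanaka's interest in Beacon Ventures LLC, giving 46% + 17% = 63%.
Chain via Highfield Services GmbH → Oakhollow Foods Inc. → Clearview Mining NL (R1): 100% × 29% × 83% × 38% = 9.1466% of Bluewater Energy Co.
Chain via Beacon Ventures LLC → Harbor Trust → Slate Pharma AG (R1): 63% × 82% × 42% × 52% = 11.282544% of Bluewater Energy Co.
Aggregating (R2): 9.1466% + 11.282544% = 20.429144%.

20.429144%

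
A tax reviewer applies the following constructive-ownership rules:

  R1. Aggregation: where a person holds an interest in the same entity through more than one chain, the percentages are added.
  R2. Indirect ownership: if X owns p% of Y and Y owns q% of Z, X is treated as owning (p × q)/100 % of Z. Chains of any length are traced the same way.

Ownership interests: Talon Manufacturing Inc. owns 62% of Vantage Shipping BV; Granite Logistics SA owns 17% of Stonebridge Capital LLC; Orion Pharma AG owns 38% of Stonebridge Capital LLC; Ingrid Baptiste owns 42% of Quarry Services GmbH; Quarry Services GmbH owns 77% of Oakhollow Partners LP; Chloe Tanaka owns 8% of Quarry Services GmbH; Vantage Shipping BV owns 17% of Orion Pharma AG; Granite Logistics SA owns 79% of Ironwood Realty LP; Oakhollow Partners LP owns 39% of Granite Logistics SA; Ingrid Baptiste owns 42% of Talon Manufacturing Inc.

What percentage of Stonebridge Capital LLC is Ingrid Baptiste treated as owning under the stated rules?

Chain via Talon Manufacturing Inc. → Vantage Shipping BV → Orion Pharma AG (R2): 42% × 62% × 17% × 38% = 1.682184% of Stonebridge Capital LLC.
Chain via Quarry Services GmbH → Oakhollow Partners LP → Granite Logistics SA (R2): 42% × 77% × 39% × 17% = 2.144142% of Stonebridge Capital LLC.
Aggregating (R1): 1.682184% + 2.144142% = 3.826326%.

3.826326%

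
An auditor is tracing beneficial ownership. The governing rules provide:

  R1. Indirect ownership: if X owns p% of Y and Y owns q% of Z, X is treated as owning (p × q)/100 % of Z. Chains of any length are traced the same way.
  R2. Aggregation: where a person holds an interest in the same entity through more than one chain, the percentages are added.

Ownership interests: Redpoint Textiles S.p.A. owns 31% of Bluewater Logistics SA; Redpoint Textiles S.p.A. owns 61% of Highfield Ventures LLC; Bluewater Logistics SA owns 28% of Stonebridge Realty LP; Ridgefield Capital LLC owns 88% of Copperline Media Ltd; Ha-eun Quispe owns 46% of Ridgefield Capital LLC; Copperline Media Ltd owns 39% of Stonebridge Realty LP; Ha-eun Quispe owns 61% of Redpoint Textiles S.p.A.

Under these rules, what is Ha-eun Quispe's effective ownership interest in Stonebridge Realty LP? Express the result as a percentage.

Chain via Ridgefield Capital LLC → Copperline Media Ltd (R1): 46% × 88% × 39% = 15.7872% of Stonebridge Realty LP.
Chain via Redpoint Textiles S.p.A. → Bluewater Logistics SA (R1): 61% × 31% × 28% = 5.2948% of Stonebridge Realty LP.
Aggregating (R2): 15.7872% + 5.2948% = 21.082%.

21.082%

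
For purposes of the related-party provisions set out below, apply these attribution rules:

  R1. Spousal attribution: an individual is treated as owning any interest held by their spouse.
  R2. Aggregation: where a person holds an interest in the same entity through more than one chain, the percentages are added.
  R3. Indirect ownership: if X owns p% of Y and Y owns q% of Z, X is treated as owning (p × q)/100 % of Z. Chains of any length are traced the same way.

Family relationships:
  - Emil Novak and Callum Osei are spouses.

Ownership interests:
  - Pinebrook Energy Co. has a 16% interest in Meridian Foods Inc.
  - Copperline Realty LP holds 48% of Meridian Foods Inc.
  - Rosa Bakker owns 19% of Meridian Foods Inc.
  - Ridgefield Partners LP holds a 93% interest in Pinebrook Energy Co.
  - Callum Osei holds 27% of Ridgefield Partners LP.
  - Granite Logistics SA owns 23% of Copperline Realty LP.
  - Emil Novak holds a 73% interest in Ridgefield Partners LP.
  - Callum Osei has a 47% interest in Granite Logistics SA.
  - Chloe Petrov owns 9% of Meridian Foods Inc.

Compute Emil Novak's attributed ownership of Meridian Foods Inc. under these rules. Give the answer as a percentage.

20.0688%

By spousal attribution (R1), Emil Novak is treated as also owning Callum Osei's interest in Ridgefield Partners LP, giving 73% + 27% = 100%.
By spousal attribution (R1), Emil Novak is treated as owning Callum Osei's 47% interest in Granite Logistics SA.
Chain via Ridgefield Partners LP → Pinebrook Energy Co. (R3): 100% × 93% × 16% = 14.88% of Meridian Foods Inc.
Chain via Granite Logistics SA → Copperline Realty LP (R3): 47% × 23% × 48% = 5.1888% of Meridian Foods Inc.
Aggregating (R2): 14.88% + 5.1888% = 20.0688%.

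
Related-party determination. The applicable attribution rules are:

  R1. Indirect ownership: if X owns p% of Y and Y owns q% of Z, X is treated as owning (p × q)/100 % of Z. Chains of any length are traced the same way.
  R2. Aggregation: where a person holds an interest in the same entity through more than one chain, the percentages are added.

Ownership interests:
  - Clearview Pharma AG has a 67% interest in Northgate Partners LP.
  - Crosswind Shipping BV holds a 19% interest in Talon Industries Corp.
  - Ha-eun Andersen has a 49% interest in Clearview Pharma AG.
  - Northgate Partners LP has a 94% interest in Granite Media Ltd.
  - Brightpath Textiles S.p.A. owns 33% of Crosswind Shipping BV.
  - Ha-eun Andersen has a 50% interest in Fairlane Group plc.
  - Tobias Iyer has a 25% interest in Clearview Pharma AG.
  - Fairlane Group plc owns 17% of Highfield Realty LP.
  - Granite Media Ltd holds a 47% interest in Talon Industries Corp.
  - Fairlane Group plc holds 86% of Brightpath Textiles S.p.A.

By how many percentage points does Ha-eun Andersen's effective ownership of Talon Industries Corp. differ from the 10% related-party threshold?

7.200394

Chain via Clearview Pharma AG → Northgate Partners LP → Granite Media Ltd (R1): 49% × 67% × 94% × 47% = 14.504294% of Talon Industries Corp.
Chain via Fairlane Group plc → Brightpath Textiles S.p.A. → Crosswind Shipping BV (R1): 50% × 86% × 33% × 19% = 2.6961% of Talon Industries Corp.
Aggregating (R2): 14.504294% + 2.6961% = 17.200394%.
17.200394% exceeds the 10% threshold by 7.200394 percentage points.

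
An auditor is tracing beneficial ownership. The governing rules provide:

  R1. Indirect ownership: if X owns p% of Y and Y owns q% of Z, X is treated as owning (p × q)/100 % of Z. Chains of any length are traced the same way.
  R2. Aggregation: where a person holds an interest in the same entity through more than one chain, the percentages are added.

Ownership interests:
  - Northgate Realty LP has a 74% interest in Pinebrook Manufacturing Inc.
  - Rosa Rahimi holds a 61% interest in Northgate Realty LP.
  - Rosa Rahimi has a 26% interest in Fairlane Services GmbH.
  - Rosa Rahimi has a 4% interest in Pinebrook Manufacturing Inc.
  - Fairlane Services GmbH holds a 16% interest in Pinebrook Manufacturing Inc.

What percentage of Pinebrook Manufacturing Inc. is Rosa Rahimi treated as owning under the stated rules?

Chain via Fairlane Services GmbH (R1): 26% × 16% = 4.16% of Pinebrook Manufacturing Inc.
Chain via Northgate Realty LP (R1): 61% × 74% = 45.14% of Pinebrook Manufacturing Inc.
Direct interest in Pinebrook Manufacturing Inc: 4%.
Aggregating (R2): 4.16% + 45.14% + 4% = 53.3%.

53.3%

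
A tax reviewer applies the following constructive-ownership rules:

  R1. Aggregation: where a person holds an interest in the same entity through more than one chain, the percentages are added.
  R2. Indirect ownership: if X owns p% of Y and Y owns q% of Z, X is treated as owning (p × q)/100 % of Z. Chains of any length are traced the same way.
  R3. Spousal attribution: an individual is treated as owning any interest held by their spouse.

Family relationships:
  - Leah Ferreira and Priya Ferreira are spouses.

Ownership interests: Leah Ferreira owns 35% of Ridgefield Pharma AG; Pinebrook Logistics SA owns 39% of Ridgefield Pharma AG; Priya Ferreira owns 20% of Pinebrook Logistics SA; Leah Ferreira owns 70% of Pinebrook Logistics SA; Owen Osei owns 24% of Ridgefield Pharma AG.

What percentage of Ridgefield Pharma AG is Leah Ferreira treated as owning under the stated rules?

By spousal attribution (R3), Leah Ferreira is treated as also owning Priya Ferreira's interest in Pinebrook Logistics SA, giving 70% + 20% = 90%.
Chain via Pinebrook Logistics SA (R2): 90% × 39% = 35.1% of Ridgefield Pharma AG.
Direct interest in Ridgefield Pharma AG: 35%.
Aggregating (R1): 35.1% + 35% = 70.1%.

70.1%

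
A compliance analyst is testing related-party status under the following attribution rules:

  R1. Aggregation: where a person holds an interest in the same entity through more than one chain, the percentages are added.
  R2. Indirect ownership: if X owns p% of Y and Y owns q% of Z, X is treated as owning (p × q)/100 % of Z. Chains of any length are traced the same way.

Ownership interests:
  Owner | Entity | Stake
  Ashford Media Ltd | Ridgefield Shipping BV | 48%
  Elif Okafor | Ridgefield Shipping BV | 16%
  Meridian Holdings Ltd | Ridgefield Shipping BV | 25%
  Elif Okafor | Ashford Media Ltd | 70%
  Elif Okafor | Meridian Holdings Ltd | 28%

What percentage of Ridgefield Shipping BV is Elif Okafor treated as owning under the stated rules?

56.6%

Chain via Ashford Media Ltd (R2): 70% × 48% = 33.6% of Ridgefield Shipping BV.
Chain via Meridian Holdings Ltd (R2): 28% × 25% = 7% of Ridgefield Shipping BV.
Direct interest in Ridgefield Shipping BV: 16%.
Aggregating (R1): 33.6% + 7% + 16% = 56.6%.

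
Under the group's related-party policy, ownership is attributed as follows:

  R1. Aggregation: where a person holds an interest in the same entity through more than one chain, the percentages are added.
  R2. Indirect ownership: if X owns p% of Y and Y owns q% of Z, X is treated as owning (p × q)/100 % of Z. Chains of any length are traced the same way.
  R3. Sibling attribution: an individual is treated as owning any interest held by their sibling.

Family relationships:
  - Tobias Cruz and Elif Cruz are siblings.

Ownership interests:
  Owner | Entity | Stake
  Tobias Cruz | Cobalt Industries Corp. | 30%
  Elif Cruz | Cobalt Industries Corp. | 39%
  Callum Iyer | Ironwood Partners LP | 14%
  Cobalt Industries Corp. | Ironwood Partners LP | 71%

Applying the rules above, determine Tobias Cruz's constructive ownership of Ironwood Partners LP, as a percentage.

48.99%

By sibling attribution (R3), Tobias Cruz is treated as also owning Elif Cruz's interest in Cobalt Industries Corp, giving 30% + 39% = 69%.
Chain via Cobalt Industries Corp. (R2): 69% × 71% = 48.99% of Ironwood Partners LP.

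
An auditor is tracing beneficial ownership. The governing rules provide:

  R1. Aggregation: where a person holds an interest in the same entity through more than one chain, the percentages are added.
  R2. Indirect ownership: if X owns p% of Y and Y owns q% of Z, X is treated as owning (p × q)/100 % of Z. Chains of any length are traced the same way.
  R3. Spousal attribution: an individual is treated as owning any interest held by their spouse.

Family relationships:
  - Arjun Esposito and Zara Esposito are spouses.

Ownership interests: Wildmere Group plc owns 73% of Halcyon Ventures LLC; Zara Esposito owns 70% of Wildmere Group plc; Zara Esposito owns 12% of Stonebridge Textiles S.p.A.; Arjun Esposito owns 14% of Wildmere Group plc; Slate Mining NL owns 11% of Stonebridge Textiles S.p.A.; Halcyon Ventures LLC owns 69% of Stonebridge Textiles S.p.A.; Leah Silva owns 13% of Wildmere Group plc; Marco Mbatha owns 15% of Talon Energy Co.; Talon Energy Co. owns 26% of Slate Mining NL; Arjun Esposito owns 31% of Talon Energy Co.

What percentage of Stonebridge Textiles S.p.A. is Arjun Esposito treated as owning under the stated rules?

55.1974%

By spousal attribution (R3), Arjun Esposito is treated as also owning Zara Esposito's interest in Wildmere Group plc, giving 14% + 70% = 84%.
By spousal attribution (R3), Arjun Esposito is treated as owning Zara Esposito's 12% interest in Stonebridge Textiles S.p.A.
Chain via Talon Energy Co. → Slate Mining NL (R2): 31% × 26% × 11% = 0.8866% of Stonebridge Textiles S.p.A.
Chain via Wildmere Group plc → Halcyon Ventures LLC (R2): 84% × 73% × 69% = 42.3108% of Stonebridge Textiles S.p.A.
Direct interest in Stonebridge Textiles S.p.A: 12%.
Aggregating (R1): 0.8866% + 42.3108% + 12% = 55.1974%.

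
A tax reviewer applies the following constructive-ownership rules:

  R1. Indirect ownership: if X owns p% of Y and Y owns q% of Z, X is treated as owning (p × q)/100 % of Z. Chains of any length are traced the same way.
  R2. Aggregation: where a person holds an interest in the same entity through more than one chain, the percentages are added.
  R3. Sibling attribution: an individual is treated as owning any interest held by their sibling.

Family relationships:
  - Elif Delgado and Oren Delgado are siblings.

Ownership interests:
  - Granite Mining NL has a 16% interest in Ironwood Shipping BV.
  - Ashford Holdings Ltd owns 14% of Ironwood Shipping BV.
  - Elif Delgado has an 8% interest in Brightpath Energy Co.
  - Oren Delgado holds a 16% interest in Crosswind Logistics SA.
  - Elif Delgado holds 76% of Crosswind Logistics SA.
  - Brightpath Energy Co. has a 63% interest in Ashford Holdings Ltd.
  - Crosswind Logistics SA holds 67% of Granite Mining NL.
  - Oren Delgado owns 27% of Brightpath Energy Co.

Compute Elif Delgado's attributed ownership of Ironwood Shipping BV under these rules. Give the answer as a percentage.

By sibling attribution (R3), Elif Delgado is treated as also owning Oren Delgado's interest in Crosswind Logistics SA, giving 76% + 16% = 92%.
By sibling attribution (R3), Elif Delgado is treated as also owning Oren Delgado's interest in Brightpath Energy Co, giving 8% + 27% = 35%.
Chain via Crosswind Logistics SA → Granite Mining NL (R1): 92% × 67% × 16% = 9.8624% of Ironwood Shipping BV.
Chain via Brightpath Energy Co. → Ashford Holdings Ltd (R1): 35% × 63% × 14% = 3.087% of Ironwood Shipping BV.
Aggregating (R2): 9.8624% + 3.087% = 12.9494%.

12.9494%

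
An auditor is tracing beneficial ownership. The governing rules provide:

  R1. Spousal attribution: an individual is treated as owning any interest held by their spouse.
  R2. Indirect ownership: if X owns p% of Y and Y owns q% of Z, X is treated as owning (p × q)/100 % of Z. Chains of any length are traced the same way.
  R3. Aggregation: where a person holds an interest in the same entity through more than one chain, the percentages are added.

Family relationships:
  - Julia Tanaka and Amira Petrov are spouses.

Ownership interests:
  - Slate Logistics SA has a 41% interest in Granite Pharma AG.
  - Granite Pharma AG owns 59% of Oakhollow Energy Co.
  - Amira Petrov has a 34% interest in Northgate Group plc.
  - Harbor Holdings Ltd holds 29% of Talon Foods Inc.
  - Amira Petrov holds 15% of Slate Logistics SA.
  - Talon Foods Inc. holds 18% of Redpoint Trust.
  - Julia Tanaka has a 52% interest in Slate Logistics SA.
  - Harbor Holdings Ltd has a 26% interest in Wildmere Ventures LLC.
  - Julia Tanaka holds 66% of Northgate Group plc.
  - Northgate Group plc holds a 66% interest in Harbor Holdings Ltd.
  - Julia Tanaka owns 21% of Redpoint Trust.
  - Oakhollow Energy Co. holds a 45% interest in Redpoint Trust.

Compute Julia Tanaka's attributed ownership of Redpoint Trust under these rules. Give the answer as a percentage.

By spousal attribution (R1), Julia Tanaka is treated as also owning Amira Petrov's interest in Slate Logistics SA, giving 52% + 15% = 67%.
By spousal attribution (R1), Julia Tanaka is treated as also owning Amira Petrov's interest in Northgate Group plc, giving 66% + 34% = 100%.
Chain via Slate Logistics SA → Granite Pharma AG → Oakhollow Energy Co. (R2): 67% × 41% × 59% × 45% = 7.293285% of Redpoint Trust.
Chain via Northgate Group plc → Harbor Holdings Ltd → Talon Foods Inc. (R2): 100% × 66% × 29% × 18% = 3.4452% of Redpoint Trust.
Direct interest in Redpoint Trust: 21%.
Aggregating (R3): 7.293285% + 3.4452% + 21% = 31.738485%.

31.738485%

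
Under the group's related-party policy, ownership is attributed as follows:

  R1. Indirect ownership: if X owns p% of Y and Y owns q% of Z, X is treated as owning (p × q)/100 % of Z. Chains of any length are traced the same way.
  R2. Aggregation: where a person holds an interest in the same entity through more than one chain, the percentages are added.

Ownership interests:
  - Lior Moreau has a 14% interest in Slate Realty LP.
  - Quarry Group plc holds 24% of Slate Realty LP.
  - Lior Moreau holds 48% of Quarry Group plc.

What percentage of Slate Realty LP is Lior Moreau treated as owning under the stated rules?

Chain via Quarry Group plc (R1): 48% × 24% = 11.52% of Slate Realty LP.
Direct interest in Slate Realty LP: 14%.
Aggregating (R2): 11.52% + 14% = 25.52%.

25.52%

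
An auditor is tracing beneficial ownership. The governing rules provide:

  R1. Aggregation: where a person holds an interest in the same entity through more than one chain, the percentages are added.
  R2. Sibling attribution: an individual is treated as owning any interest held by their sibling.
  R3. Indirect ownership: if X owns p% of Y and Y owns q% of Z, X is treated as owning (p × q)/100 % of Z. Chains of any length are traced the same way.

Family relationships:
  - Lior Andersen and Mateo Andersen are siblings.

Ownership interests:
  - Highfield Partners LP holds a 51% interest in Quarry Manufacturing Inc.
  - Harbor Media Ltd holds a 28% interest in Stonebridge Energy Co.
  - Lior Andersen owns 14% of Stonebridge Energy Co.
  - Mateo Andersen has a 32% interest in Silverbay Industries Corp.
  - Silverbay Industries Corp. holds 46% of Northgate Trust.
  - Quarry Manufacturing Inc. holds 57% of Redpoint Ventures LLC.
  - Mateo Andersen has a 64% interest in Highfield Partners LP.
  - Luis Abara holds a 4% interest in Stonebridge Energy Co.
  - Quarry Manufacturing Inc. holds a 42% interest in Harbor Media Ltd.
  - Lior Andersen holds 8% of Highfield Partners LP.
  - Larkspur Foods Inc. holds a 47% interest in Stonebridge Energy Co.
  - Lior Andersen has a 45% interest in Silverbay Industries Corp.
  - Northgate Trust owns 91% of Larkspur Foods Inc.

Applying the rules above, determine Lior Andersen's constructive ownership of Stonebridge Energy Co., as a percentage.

33.467406%

By sibling attribution (R2), Lior Andersen is treated as also owning Mateo Andersen's interest in Highfield Partners LP, giving 8% + 64% = 72%.
By sibling attribution (R2), Lior Andersen is treated as also owning Mateo Andersen's interest in Silverbay Industries Corp, giving 45% + 32% = 77%.
Chain via Highfield Partners LP → Quarry Manufacturing Inc. → Harbor Media Ltd (R3): 72% × 51% × 42% × 28% = 4.318272% of Stonebridge Energy Co.
Chain via Silverbay Industries Corp. → Northgate Trust → Larkspur Foods Inc. (R3): 77% × 46% × 91% × 47% = 15.149134% of Stonebridge Energy Co.
Direct interest in Stonebridge Energy Co: 14%.
Aggregating (R1): 4.318272% + 15.149134% + 14% = 33.467406%.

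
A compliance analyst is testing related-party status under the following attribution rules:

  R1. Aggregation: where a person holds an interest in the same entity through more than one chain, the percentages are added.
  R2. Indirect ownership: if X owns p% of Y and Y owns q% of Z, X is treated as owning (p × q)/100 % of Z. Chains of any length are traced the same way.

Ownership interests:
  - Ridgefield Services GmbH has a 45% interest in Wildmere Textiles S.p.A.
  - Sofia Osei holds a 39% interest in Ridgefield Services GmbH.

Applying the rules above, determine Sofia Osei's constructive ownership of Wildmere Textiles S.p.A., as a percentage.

Chain via Ridgefield Services GmbH (R2): 39% × 45% = 17.55% of Wildmere Textiles S.p.A.

17.55%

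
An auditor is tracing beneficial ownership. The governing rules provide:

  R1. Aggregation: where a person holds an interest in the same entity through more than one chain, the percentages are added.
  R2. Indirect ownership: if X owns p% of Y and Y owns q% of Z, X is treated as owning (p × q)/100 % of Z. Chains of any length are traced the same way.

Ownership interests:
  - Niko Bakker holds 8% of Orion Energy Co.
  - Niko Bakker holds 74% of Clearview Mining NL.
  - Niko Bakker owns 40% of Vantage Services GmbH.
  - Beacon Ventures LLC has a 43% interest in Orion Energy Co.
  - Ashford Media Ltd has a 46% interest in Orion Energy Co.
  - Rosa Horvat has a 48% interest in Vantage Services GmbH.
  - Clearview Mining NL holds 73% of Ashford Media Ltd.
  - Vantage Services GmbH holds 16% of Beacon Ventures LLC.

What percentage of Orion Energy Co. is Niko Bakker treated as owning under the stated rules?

35.6012%

Chain via Clearview Mining NL → Ashford Media Ltd (R2): 74% × 73% × 46% = 24.8492% of Orion Energy Co.
Chain via Vantage Services GmbH → Beacon Ventures LLC (R2): 40% × 16% × 43% = 2.752% of Orion Energy Co.
Direct interest in Orion Energy Co: 8%.
Aggregating (R1): 24.8492% + 2.752% + 8% = 35.6012%.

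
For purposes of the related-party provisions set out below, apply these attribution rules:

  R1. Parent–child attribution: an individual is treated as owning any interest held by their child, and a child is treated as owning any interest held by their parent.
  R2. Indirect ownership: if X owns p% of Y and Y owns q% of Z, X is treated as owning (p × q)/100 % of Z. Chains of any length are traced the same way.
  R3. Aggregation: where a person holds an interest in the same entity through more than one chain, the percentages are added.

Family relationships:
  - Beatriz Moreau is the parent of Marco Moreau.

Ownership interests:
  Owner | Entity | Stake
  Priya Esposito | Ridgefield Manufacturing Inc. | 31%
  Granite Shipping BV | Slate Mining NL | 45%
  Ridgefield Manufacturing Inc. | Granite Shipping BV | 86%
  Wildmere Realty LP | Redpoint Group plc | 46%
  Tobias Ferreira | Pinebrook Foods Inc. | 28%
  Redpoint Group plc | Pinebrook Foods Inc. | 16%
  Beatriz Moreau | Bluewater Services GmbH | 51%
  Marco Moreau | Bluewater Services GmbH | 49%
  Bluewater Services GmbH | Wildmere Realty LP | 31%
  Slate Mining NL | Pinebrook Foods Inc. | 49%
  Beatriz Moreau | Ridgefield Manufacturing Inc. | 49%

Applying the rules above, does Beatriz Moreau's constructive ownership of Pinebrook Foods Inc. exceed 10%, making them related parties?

Yes

By parent–child attribution (R1), Beatriz Moreau is treated as also owning Marco Moreau's interest in Bluewater Services GmbH, giving 51% + 49% = 100%.
Chain via Ridgefield Manufacturing Inc. → Granite Shipping BV → Slate Mining NL (R2): 49% × 86% × 45% × 49% = 9.29187% of Pinebrook Foods Inc.
Chain via Bluewater Services GmbH → Wildmere Realty LP → Redpoint Group plc (R2): 100% × 31% × 46% × 16% = 2.2816% of Pinebrook Foods Inc.
Aggregating (R3): 9.29187% + 2.2816% = 11.57347%.
11.57347% exceeds the 10% threshold, so Beatriz is a related party to Pinebrook Foods Inc.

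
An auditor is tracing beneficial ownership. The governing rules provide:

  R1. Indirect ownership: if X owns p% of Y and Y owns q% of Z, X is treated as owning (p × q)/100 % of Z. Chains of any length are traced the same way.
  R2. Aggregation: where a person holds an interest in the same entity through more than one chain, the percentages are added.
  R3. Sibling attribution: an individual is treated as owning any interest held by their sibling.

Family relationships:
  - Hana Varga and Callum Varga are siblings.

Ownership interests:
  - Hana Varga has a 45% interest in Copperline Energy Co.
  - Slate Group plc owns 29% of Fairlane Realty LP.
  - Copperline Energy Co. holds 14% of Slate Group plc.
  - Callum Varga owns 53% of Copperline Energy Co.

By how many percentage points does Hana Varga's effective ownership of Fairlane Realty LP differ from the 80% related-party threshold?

By sibling attribution (R3), Hana Varga is treated as also owning Callum Varga's interest in Copperline Energy Co, giving 45% + 53% = 98%.
Chain via Copperline Energy Co. → Slate Group plc (R1): 98% × 14% × 29% = 3.9788% of Fairlane Realty LP.
3.9788% falls short of the 80% threshold by 76.0212 percentage points.

76.0212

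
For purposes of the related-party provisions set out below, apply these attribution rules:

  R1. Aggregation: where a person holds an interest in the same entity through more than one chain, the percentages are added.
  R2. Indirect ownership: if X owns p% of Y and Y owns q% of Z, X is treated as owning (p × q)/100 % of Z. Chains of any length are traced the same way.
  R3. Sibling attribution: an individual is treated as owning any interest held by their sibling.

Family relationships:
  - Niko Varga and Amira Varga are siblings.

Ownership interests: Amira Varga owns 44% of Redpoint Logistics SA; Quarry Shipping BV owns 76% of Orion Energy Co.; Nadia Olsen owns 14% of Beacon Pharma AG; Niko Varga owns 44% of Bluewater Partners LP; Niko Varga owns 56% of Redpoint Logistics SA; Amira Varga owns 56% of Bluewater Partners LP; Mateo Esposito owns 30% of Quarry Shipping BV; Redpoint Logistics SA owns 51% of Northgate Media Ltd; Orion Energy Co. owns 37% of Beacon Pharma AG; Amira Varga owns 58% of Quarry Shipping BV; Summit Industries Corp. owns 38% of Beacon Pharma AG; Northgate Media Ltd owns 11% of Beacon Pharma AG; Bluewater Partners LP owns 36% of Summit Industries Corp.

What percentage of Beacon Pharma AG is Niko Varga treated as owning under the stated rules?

By sibling attribution (R3), Niko Varga is treated as also owning Amira Varga's interest in Bluewater Partners LP, giving 44% + 56% = 100%.
By sibling attribution (R3), Niko Varga is treated as also owning Amira Varga's interest in Redpoint Logistics SA, giving 56% + 44% = 100%.
By sibling attribution (R3), Niko Varga is treated as owning Amira Varga's 58% interest in Quarry Shipping BV.
Chain via Bluewater Partners LP → Summit Industries Corp. (R2): 100% × 36% × 38% = 13.68% of Beacon Pharma AG.
Chain via Redpoint Logistics SA → Northgate Media Ltd (R2): 100% × 51% × 11% = 5.61% of Beacon Pharma AG.
Chain via Quarry Shipping BV → Orion Energy Co. (R2): 58% × 76% × 37% = 16.3096% of Beacon Pharma AG.
Aggregating (R1): 13.68% + 5.61% + 16.3096% = 35.5996%.

35.5996%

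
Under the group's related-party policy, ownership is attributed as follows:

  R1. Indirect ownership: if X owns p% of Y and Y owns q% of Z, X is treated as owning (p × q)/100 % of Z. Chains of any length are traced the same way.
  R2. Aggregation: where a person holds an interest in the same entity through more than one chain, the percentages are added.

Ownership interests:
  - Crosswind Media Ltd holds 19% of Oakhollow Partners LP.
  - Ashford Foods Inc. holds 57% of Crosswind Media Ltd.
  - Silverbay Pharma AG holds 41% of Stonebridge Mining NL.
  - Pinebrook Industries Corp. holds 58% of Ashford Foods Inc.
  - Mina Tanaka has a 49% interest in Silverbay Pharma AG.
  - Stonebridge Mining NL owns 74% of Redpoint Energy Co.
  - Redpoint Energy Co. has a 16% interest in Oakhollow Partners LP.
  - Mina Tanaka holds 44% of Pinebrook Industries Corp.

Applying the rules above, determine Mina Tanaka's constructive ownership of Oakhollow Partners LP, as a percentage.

5.142472%

Chain via Pinebrook Industries Corp. → Ashford Foods Inc. → Crosswind Media Ltd (R1): 44% × 58% × 57% × 19% = 2.763816% of Oakhollow Partners LP.
Chain via Silverbay Pharma AG → Stonebridge Mining NL → Redpoint Energy Co. (R1): 49% × 41% × 74% × 16% = 2.378656% of Oakhollow Partners LP.
Aggregating (R2): 2.763816% + 2.378656% = 5.142472%.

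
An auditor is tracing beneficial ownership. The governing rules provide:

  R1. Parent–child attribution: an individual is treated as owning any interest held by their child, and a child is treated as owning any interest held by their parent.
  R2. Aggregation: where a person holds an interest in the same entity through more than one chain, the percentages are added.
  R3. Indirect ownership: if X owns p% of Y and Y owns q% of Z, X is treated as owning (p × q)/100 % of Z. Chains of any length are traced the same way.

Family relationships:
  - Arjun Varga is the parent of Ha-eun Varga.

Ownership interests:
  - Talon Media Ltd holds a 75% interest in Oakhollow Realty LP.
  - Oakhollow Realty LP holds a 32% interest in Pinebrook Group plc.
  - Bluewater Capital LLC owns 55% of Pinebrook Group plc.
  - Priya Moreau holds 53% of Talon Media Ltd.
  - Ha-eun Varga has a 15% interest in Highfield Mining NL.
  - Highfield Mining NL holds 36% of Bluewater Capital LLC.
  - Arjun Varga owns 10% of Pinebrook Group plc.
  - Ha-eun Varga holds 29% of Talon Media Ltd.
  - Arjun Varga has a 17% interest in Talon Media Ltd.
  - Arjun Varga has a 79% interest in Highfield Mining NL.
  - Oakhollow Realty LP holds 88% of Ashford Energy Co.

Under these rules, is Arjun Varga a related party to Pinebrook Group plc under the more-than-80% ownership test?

By parent–child attribution (R1), Arjun Varga is treated as also owning Ha-eun Varga's interest in Talon Media Ltd, giving 17% + 29% = 46%.
By parent–child attribution (R1), Arjun Varga is treated as also owning Ha-eun Varga's interest in Highfield Mining NL, giving 79% + 15% = 94%.
Chain via Talon Media Ltd → Oakhollow Realty LP (R3): 46% × 75% × 32% = 11.04% of Pinebrook Group plc.
Chain via Highfield Mining NL → Bluewater Capital LLC (R3): 94% × 36% × 55% = 18.612% of Pinebrook Group plc.
Direct interest in Pinebrook Group plc: 10%.
Aggregating (R2): 11.04% + 18.612% + 10% = 39.652%.
39.652% does not exceed the 80% threshold, so Arjun is not a related party to Pinebrook Group plc.

No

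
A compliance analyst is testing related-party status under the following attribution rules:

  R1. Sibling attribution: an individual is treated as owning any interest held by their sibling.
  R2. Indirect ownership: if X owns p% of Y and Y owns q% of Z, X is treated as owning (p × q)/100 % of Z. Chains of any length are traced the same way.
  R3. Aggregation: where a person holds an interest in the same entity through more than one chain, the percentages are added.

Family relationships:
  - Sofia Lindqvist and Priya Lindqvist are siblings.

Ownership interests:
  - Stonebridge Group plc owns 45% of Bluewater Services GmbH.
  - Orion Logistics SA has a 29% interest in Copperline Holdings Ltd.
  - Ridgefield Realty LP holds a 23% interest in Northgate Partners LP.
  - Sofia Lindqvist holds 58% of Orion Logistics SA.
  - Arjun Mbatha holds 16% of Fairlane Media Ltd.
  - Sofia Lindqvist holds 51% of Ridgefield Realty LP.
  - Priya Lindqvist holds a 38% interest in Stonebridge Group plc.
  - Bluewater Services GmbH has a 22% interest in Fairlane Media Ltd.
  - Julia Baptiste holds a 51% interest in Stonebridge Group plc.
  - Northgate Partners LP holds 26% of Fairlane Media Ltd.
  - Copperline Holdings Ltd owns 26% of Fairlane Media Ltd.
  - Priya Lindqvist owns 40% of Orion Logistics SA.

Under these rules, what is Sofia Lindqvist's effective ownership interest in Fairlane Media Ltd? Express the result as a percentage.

14.201%

By sibling attribution (R1), Sofia Lindqvist is treated as also owning Priya Lindqvist's interest in Orion Logistics SA, giving 58% + 40% = 98%.
By sibling attribution (R1), Sofia Lindqvist is treated as owning Priya Lindqvist's 38% interest in Stonebridge Group plc.
Chain via Ridgefield Realty LP → Northgate Partners LP (R2): 51% × 23% × 26% = 3.0498% of Fairlane Media Ltd.
Chain via Orion Logistics SA → Copperline Holdings Ltd (R2): 98% × 29% × 26% = 7.3892% of Fairlane Media Ltd.
Chain via Stonebridge Group plc → Bluewater Services GmbH (R2): 38% × 45% × 22% = 3.762% of Fairlane Media Ltd.
Aggregating (R3): 3.0498% + 7.3892% + 3.762% = 14.201%.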